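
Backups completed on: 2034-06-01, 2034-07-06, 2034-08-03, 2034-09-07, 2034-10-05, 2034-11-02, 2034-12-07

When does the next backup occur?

Gaps: 35, 28, 35, 28, 28, 35 days — a mix of 28 and 35. Every date is a Thursday.
Each is the 1st Thursday of its month.
January 2035 — 1st Thursday is 2035-01-04.

2035-01-04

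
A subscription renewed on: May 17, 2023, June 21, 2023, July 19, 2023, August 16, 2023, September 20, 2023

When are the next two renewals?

October 18, 2023; November 15, 2023

All dates are Wednesdays, 35, 28, 28, 35 days apart.
Specifically, the 3rd Wednesday of each month.
October 2023 — 3rd Wednesday is October 18, 2023.
3rd Wednesday of November 2023: November 15, 2023.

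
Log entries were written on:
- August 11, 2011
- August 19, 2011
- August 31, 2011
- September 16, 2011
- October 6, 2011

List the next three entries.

October 30, 2011; November 27, 2011; December 29, 2011

Gaps: 8, 12, 16, 20 days — each gap is 4 larger than the previous one.
Next gap: 24 days. October 6, 2011 + 24 days = October 30, 2011.
Next gap: 28 days. October 30, 2011 + 28 days = November 27, 2011.
Next gap: 32 days. November 27, 2011 + 32 days = December 29, 2011.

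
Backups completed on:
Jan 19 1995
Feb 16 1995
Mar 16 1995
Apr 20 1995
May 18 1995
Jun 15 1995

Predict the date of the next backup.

These are Thursdays at 28- or 35-day spacing (28, 28, 35, 28, 28).
The pattern: 3rd Thursday of the month.
July 1995 — 3rd Thursday is Jul 20 1995.

Jul 20 1995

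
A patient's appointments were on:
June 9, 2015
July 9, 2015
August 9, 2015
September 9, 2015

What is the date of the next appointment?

The day-of-month is always 9 (30, 31, 31 days between events).
So this recurs on the 9th of each month.
Next: October 2015 → October 9, 2015.

October 9, 2015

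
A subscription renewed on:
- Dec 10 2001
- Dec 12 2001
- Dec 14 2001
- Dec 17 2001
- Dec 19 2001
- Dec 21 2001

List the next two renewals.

Every event lands on a Monday or Wednesday or Friday (gaps cycle 2, 2, 3, 2, 2).
So the schedule is: every Monday, Wednesday and Friday.
The following Monday is Dec 24 2001.
The following Wednesday is Dec 26 2001.

Dec 24 2001, Dec 26 2001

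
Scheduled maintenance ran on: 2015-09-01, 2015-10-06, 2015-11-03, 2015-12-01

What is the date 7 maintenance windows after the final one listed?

Gaps: 35, 28, 28 days — a mix of 28 and 35. Every date is a Tuesday.
Each is the 1st Tuesday of its month.
January 2016 — 1st Tuesday is 2016-01-05.
February 2016 — 1st Tuesday is 2016-02-02.
1st Tuesday of March 2016: 2016-03-01.
1st Tuesday of April 2016: 2016-04-05.
May 2016 — 1st Tuesday is 2016-05-03.
June 2016 — 1st Tuesday is 2016-06-07.
July 2016 — 1st Tuesday is 2016-07-05.

2016-07-05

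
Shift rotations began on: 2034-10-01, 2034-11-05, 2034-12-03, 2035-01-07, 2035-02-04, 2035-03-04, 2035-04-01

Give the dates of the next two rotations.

All dates are Sundays, 35, 28, 35, 28, 28, 28 days apart.
Specifically, the 1st Sunday of each month.
1st Sunday of May 2035: 2035-05-06.
1st Sunday of June 2035: 2035-06-03.

2035-05-06, 2035-06-03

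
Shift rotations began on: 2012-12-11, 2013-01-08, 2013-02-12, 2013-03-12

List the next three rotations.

Gaps: 28, 35, 28 days — a mix of 28 and 35. Every date is a Tuesday.
Each is the 2nd Tuesday of its month.
2nd Tuesday of April 2013: 2013-04-09.
2nd Tuesday of May 2013: 2013-05-14.
2nd Tuesday of June 2013: 2013-06-11.

2013-04-09, 2013-05-14, 2013-06-11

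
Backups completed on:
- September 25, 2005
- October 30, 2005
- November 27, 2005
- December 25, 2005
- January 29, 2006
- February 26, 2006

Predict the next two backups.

These are Sundays with 35, 28, 28, 35, 28-day gaps.
Each is the final Sunday of its month — October 30, 2005 is past the 28th, so '4th Sunday' doesn't fit.
March 2006 ends with Sunday March 26, 2006.
Last Sunday of April 2006: April 30, 2006.

March 26, 2006; April 30, 2006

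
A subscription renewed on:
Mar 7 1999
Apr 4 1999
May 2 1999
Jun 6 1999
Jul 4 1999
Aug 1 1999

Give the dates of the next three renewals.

These are Sundays at 28- or 35-day spacing (28, 28, 35, 28, 28).
The pattern: 1st Sunday of the month.
1st Sunday of September 1999: Sep 5 1999.
1st Sunday of October 1999: Oct 3 1999.
November 1999 — 1st Sunday is Nov 7 1999.

Sep 5 1999, Oct 3 1999, Nov 7 1999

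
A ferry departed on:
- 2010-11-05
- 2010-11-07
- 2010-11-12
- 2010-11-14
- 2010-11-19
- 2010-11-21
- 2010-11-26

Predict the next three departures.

2010-11-28, 2010-12-03, 2010-12-05

The gap pattern 2, 5, 2, 5, 2, 5 repeats every 2 events.
These are the Fridays and Sundays of each week.
The following Sunday is 2010-11-28.
The following Friday is 2010-12-03.
The following Sunday is 2010-12-05.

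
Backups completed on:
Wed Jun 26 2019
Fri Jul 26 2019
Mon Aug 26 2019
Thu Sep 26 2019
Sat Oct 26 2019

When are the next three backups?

The day-of-month is always 26 (30, 31, 31, 30 days between events).
So this recurs on the 26th of each month.
Next: November 2019 → Tue Nov 26 2019.
December 2019: Thu Dec 26 2019.
Next: January 2020 → Sun Jan 26 2020.

Tue Nov 26 2019, Thu Dec 26 2019, Sun Jan 26 2020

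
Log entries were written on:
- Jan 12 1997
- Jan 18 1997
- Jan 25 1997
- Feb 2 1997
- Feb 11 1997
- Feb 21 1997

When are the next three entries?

Mar 4 1997, Mar 16 1997, Mar 29 1997

The spacing grows by 1 each time: 6, 7, 8, 9, 10 days.
Next gap: 11 days. Feb 21 1997 + 11 days = Mar 4 1997.
Next gap: 12 days. Mar 4 1997 + 12 days = Mar 16 1997.
Next gap: 13 days. Mar 16 1997 + 13 days = Mar 29 1997.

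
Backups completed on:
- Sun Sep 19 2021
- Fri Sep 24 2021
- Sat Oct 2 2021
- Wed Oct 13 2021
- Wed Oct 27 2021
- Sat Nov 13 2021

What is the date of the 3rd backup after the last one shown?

Fri Jan 21 2022

The spacing grows by 3 each time: 5, 8, 11, 14, 17 days.
Next gap: 20 days. Sat Nov 13 2021 + 20 days = Fri Dec 3 2021.
Next gap: 23 days. Fri Dec 3 2021 + 23 days = Sun Dec 26 2021.
Next gap: 26 days. Sun Dec 26 2021 + 26 days = Fri Jan 21 2022.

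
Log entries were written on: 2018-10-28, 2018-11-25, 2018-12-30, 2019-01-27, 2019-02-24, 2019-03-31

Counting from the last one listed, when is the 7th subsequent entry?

Every date is a Sunday; gaps 28, 35, 28, 28, 35 days.
Each is the last Sunday of its month (at least one falls on the 29th or later, ruling out '4th Sunday').
April 2019 ends with Sunday 2019-04-28.
Last Sunday of May 2019: 2019-05-26.
June 2019 ends with Sunday 2019-06-30.
Last Sunday of July 2019: 2019-07-28.
August 2019 ends with Sunday 2019-08-25.
Last Sunday of September 2019: 2019-09-29.
October 2019 ends with Sunday 2019-10-27.

2019-10-27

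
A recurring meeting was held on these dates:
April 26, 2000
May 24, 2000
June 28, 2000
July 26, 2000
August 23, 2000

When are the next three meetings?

Gaps: 28, 35, 28, 28 days — a mix of 28 and 35. Every date is a Wednesday.
Each is the 4th Wednesday of its month.
September 2000 — 4th Wednesday is September 27, 2000.
4th Wednesday of October 2000: October 25, 2000.
4th Wednesday of November 2000: November 22, 2000.

September 27, 2000; October 25, 2000; November 22, 2000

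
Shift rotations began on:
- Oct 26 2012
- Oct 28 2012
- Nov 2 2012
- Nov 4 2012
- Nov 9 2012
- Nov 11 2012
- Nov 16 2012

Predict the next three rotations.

Gaps: 2, 5, 2, 5, 2, 5 days — not constant, but cyclic with period 2.
The events fall on every Friday and Sunday.
Next Sunday: Nov 18 2012.
Next Friday: Nov 23 2012.
Next Sunday: Nov 25 2012.

Nov 18 2012, Nov 23 2012, Nov 25 2012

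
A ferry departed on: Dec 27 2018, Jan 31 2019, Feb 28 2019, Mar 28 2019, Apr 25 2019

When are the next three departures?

These are Thursdays with 35, 28, 28, 28-day gaps.
Each is the final Thursday of its month — Jan 31 2019 is past the 28th, so '4th Thursday' doesn't fit.
May 2019 ends with Thursday May 30 2019.
Last Thursday of June 2019: Jun 27 2019.
Last Thursday of July 2019: Jul 25 2019.

May 30 2019, Jun 27 2019, Jul 25 2019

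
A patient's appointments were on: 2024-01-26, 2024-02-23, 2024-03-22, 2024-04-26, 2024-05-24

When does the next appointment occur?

These are Fridays at 28- or 35-day spacing (28, 28, 35, 28).
The pattern: 4th Friday of the month.
June 2024 — 4th Friday is 2024-06-28.

2024-06-28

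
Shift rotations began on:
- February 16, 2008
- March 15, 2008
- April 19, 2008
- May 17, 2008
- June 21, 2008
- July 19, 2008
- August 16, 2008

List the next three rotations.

Gaps: 28, 35, 28, 35, 28, 28 days — a mix of 28 and 35. Every date is a Saturday.
Each is the 3rd Saturday of its month.
September 2008 — 3rd Saturday is September 20, 2008.
October 2008 — 3rd Saturday is October 18, 2008.
3rd Saturday of November 2008: November 15, 2008.

September 20, 2008; October 18, 2008; November 15, 2008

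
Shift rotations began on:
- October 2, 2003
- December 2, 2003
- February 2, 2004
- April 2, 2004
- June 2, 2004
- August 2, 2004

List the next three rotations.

Gaps: 61, 62, 60, 61, 61 days — not constant. Every event is on the 2nd of the month.
Pattern: the 2nd of every 2 months.
October 2004: October 2, 2004.
Next: December 2004 → December 2, 2004.
February 2005: February 2, 2005.

October 2, 2004; December 2, 2004; February 2, 2005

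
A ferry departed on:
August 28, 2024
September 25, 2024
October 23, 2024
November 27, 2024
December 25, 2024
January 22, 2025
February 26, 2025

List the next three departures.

March 26, 2025; April 23, 2025; May 28, 2025

All dates are Wednesdays, 28, 28, 35, 28, 28, 35 days apart.
Specifically, the 4th Wednesday of each month.
March 2025 — 4th Wednesday is March 26, 2025.
April 2025 — 4th Wednesday is April 23, 2025.
May 2025 — 4th Wednesday is May 28, 2025.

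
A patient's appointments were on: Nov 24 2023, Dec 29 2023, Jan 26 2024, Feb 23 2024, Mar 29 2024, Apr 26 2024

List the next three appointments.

May 31 2024, Jun 28 2024, Jul 26 2024

All Fridays; the gaps (35, 28, 28, 35, 28) vary with month length.
This is the last Friday of each month.
May 2024 ends with Friday May 31 2024.
Last Friday of June 2024: Jun 28 2024.
July 2024 ends with Friday Jul 26 2024.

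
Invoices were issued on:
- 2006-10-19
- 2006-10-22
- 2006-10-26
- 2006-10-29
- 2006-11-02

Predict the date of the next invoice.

2006-11-05

Gaps: 3, 4, 3, 4 days — not constant, but cyclic with period 2.
The events fall on every Thursday and Sunday.
Next Sunday: 2006-11-05.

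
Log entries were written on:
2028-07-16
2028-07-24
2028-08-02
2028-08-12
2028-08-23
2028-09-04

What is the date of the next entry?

Gaps: 8, 9, 10, 11, 12 days — each gap is 1 larger than the previous one.
Next gap: 13 days. 2028-09-04 + 13 days = 2028-09-17.

2028-09-17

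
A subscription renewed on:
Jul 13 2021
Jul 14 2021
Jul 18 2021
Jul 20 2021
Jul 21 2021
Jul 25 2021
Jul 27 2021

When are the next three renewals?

Jul 28 2021, Aug 1 2021, Aug 3 2021

The gap pattern 1, 4, 2, 1, 4, 2 repeats every 3 events.
These are the Tuesdays, Wednesdays and Sundays of each week.
Next Wednesday: Jul 28 2021.
Next Sunday: Aug 1 2021.
The following Tuesday is Aug 3 2021.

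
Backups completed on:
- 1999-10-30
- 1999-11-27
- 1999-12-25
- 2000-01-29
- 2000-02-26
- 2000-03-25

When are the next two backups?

2000-04-29, 2000-05-27

All Saturdays; the gaps (28, 28, 35, 28, 28) vary with month length.
This is the last Saturday of each month.
April 2000 ends with Saturday 2000-04-29.
May 2000 ends with Saturday 2000-05-27.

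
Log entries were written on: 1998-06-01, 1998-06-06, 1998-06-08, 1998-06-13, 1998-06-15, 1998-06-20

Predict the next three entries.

1998-06-22, 1998-06-27, 1998-06-29

Gaps: 5, 2, 5, 2, 5 days — not constant, but cyclic with period 2.
The events fall on every Monday and Saturday.
Next Monday: 1998-06-22.
Next Saturday: 1998-06-27.
The following Monday is 1998-06-29.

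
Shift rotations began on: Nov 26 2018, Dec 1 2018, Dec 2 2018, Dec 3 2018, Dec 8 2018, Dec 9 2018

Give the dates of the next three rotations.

Dec 10 2018, Dec 15 2018, Dec 16 2018

The gap pattern 5, 1, 1, 5, 1 repeats every 3 events.
These are the Mondays, Saturdays and Sundays of each week.
Next Monday: Dec 10 2018.
Next Saturday: Dec 15 2018.
The following Sunday is Dec 16 2018.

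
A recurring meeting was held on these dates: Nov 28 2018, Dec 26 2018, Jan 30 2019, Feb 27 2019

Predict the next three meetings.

Every date is a Wednesday; gaps 28, 35, 28 days.
Each is the last Wednesday of its month (at least one falls on the 29th or later, ruling out '4th Wednesday').
March 2019 ends with Wednesday Mar 27 2019.
April 2019 ends with Wednesday Apr 24 2019.
Last Wednesday of May 2019: May 29 2019.

Mar 27 2019, Apr 24 2019, May 29 2019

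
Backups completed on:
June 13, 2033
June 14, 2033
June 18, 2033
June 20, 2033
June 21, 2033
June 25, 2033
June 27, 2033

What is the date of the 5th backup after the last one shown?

The gap pattern 1, 4, 2, 1, 4, 2 repeats every 3 events.
These are the Mondays, Tuesdays and Saturdays of each week.
Next Tuesday: June 28, 2033.
The following Saturday is July 2, 2033.
Next Monday: July 4, 2033.
The following Tuesday is July 5, 2033.
Next Saturday: July 9, 2033.

July 9, 2033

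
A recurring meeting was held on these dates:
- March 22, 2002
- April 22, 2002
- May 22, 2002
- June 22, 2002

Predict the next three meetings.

July 22, 2002; August 22, 2002; September 22, 2002

Each date is the 22nd; the gaps (31, 30, 31) track the month lengths.
The rule is the 22nd of each month.
July 2002: July 22, 2002.
August 2002: August 22, 2002.
Next: September 2002 → September 22, 2002.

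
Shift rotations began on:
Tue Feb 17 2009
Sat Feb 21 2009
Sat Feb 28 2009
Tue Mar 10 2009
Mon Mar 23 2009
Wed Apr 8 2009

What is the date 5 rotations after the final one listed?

Gaps: 4, 7, 10, 13, 16 days — each gap is 3 larger than the previous one.
Next gap: 19 days. Wed Apr 8 2009 + 19 days = Mon Apr 27 2009.
Next gap: 22 days. Mon Apr 27 2009 + 22 days = Tue May 19 2009.
Next gap: 25 days. Tue May 19 2009 + 25 days = Sat Jun 13 2009.
Next gap: 28 days. Sat Jun 13 2009 + 28 days = Sat Jul 11 2009.
Next gap: 31 days. Sat Jul 11 2009 + 31 days = Tue Aug 11 2009.

Tue Aug 11 2009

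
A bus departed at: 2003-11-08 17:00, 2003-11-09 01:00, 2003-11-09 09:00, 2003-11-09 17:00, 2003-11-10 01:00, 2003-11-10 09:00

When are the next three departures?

Gaps: 8, 8, 8, 8, 8 hours — each event is 8 hours after the previous one.
2003-11-10 09:00 + 8 h = 2003-11-10 17:00.
2003-11-10 17:00 + 8 h = 2003-11-11 01:00.
2003-11-11 01:00 + 8 h = 2003-11-11 09:00.

2003-11-10 17:00, 2003-11-11 01:00, 2003-11-11 09:00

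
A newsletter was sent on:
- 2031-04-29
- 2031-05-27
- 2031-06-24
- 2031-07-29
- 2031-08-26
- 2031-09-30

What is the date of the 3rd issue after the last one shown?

2031-12-30

All Tuesdays; the gaps (28, 28, 35, 28, 35) vary with month length.
This is the last Tuesday of each month.
Last Tuesday of October 2031: 2031-10-28.
Last Tuesday of November 2031: 2031-11-25.
Last Tuesday of December 2031: 2031-12-30.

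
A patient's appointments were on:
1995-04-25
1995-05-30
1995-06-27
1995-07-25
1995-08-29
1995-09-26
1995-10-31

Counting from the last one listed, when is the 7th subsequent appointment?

1996-05-28

All Tuesdays; the gaps (35, 28, 28, 35, 28, 35) vary with month length.
This is the last Tuesday of each month.
Last Tuesday of November 1995: 1995-11-28.
December 1995 ends with Tuesday 1995-12-26.
Last Tuesday of January 1996: 1996-01-30.
Last Tuesday of February 1996: 1996-02-27.
March 1996 ends with Tuesday 1996-03-26.
Last Tuesday of April 1996: 1996-04-30.
May 1996 ends with Tuesday 1996-05-28.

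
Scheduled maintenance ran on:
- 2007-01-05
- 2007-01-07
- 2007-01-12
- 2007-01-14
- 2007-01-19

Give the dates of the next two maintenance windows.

2007-01-21, 2007-01-26

Gaps: 2, 5, 2, 5 days — not constant, but cyclic with period 2.
The events fall on every Friday and Sunday.
Next Sunday: 2007-01-21.
Next Friday: 2007-01-26.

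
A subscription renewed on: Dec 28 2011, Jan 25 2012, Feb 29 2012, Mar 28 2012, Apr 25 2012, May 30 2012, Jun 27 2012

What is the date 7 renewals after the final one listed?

These are Wednesdays with 28, 35, 28, 28, 35, 28-day gaps.
Each is the final Wednesday of its month — Feb 29 2012 is past the 28th, so '4th Wednesday' doesn't fit.
Last Wednesday of July 2012: Jul 25 2012.
August 2012 ends with Wednesday Aug 29 2012.
Last Wednesday of September 2012: Sep 26 2012.
October 2012 ends with Wednesday Oct 31 2012.
November 2012 ends with Wednesday Nov 28 2012.
December 2012 ends with Wednesday Dec 26 2012.
January 2013 ends with Wednesday Jan 30 2013.

Jan 30 2013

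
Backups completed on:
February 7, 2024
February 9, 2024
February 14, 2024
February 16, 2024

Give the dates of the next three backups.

Every event lands on a Wednesday or Friday (gaps cycle 2, 5, 2).
So the schedule is: every Wednesday and Friday.
The following Wednesday is February 21, 2024.
The following Friday is February 23, 2024.
Next Wednesday: February 28, 2024.

February 21, 2024; February 23, 2024; February 28, 2024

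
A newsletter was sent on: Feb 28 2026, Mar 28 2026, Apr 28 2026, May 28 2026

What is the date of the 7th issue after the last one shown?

Dec 28 2026

The day-of-month is always 28 (28, 31, 30 days between events).
So this recurs on the 28th of each month.
June 2026: Jun 28 2026.
Next: July 2026 → Jul 28 2026.
August 2026: Aug 28 2026.
September 2026: Sep 28 2026.
October 2026: Oct 28 2026.
November 2026: Nov 28 2026.
Next: December 2026 → Dec 28 2026.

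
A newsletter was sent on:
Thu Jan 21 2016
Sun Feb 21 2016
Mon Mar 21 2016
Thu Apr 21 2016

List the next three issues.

Sat May 21 2016, Tue Jun 21 2016, Thu Jul 21 2016

Gaps: 31, 29, 31 days — not constant. Every event is on the 21st of the month.
Pattern: the 21st of each month.
Next: May 2016 → Sat May 21 2016.
June 2016: Tue Jun 21 2016.
Next: July 2016 → Thu Jul 21 2016.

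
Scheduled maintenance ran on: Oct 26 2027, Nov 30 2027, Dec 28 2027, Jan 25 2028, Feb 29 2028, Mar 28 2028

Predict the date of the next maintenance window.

These are Tuesdays with 35, 28, 28, 35, 28-day gaps.
Each is the final Tuesday of its month — Nov 30 2027 is past the 28th, so '4th Tuesday' doesn't fit.
Last Tuesday of April 2028: Apr 25 2028.

Apr 25 2028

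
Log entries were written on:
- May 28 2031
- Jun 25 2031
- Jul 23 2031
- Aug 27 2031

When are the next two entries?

Gaps: 28, 28, 35 days — a mix of 28 and 35. Every date is a Wednesday.
Each is the 4th Wednesday of its month.
September 2031 — 4th Wednesday is Sep 24 2031.
4th Wednesday of October 2031: Oct 22 2031.

Sep 24 2031, Oct 22 2031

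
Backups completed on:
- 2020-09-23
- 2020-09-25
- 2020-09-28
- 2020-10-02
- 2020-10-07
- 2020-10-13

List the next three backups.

2020-10-20, 2020-10-28, 2020-11-06

Gaps: 2, 3, 4, 5, 6 days — each gap is 1 larger than the previous one.
Next gap: 7 days. 2020-10-13 + 7 days = 2020-10-20.
Next gap: 8 days. 2020-10-20 + 8 days = 2020-10-28.
Next gap: 9 days. 2020-10-28 + 9 days = 2020-11-06.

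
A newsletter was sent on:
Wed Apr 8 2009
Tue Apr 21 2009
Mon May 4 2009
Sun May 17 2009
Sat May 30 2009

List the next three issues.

Fri Jun 12 2009, Thu Jun 25 2009, Wed Jul 8 2009

The spacing is 13, 13, 13, 13 days — always 13 days.
Sat May 30 2009 + 13 days = Fri Jun 12 2009.
Fri Jun 12 2009 + 13 days = Thu Jun 25 2009.
Thu Jun 25 2009 + 13 days = Wed Jul 8 2009.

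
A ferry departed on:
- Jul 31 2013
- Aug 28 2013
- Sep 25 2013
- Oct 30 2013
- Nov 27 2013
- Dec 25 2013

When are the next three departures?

Jan 29 2014, Feb 26 2014, Mar 26 2014

All Wednesdays; the gaps (28, 28, 35, 28, 28) vary with month length.
This is the last Wednesday of each month.
January 2014 ends with Wednesday Jan 29 2014.
February 2014 ends with Wednesday Feb 26 2014.
Last Wednesday of March 2014: Mar 26 2014.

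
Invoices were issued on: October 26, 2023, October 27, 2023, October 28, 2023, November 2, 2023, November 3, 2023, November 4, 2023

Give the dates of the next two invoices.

November 9, 2023; November 10, 2023

Gaps: 1, 1, 5, 1, 1 days — not constant, but cyclic with period 3.
The events fall on every Thursday, Friday and Saturday.
Next Thursday: November 9, 2023.
The following Friday is November 10, 2023.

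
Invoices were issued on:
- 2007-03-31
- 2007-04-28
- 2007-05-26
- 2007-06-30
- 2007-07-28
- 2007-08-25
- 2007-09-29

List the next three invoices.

2007-10-27, 2007-11-24, 2007-12-29

These are Saturdays with 28, 28, 35, 28, 28, 35-day gaps.
Each is the final Saturday of its month — 2007-03-31 is past the 28th, so '4th Saturday' doesn't fit.
October 2007 ends with Saturday 2007-10-27.
November 2007 ends with Saturday 2007-11-24.
December 2007 ends with Saturday 2007-12-29.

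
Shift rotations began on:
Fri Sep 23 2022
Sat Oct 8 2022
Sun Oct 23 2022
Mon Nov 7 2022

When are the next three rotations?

Tue Nov 22 2022, Wed Dec 7 2022, Thu Dec 22 2022

Gaps between consecutive events: 15, 15, 15 days — a constant 15-day interval.
Mon Nov 7 2022 + 15 days = Tue Nov 22 2022.
Tue Nov 22 2022 + 15 days = Wed Dec 7 2022.
Wed Dec 7 2022 + 15 days = Thu Dec 22 2022.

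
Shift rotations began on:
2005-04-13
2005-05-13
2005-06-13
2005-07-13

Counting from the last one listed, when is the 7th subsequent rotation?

2006-02-13

Gaps: 30, 31, 30 days — not constant. Every event is on the 13th of the month.
Pattern: the 13th of each month.
Next: August 2005 → 2005-08-13.
September 2005: 2005-09-13.
Next: October 2005 → 2005-10-13.
Next: November 2005 → 2005-11-13.
December 2005: 2005-12-13.
January 2006: 2006-01-13.
February 2006: 2006-02-13.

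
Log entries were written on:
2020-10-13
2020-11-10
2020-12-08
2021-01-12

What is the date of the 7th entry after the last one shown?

These are Tuesdays at 28- or 35-day spacing (28, 28, 35).
The pattern: 2nd Tuesday of the month.
2nd Tuesday of February 2021: 2021-02-09.
March 2021 — 2nd Tuesday is 2021-03-09.
April 2021 — 2nd Tuesday is 2021-04-13.
May 2021 — 2nd Tuesday is 2021-05-11.
June 2021 — 2nd Tuesday is 2021-06-08.
2nd Tuesday of July 2021: 2021-07-13.
August 2021 — 2nd Tuesday is 2021-08-10.

2021-08-10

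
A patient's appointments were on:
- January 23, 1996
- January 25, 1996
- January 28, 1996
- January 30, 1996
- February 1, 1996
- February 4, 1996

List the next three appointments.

Gaps: 2, 3, 2, 2, 3 days — not constant, but cyclic with period 3.
The events fall on every Tuesday, Thursday and Sunday.
Next Tuesday: February 6, 1996.
The following Thursday is February 8, 1996.
Next Sunday: February 11, 1996.

February 6, 1996; February 8, 1996; February 11, 1996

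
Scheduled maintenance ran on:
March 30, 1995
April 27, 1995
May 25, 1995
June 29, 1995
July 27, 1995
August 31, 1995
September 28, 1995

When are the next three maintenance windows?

These are Thursdays with 28, 28, 35, 28, 35, 28-day gaps.
Each is the final Thursday of its month — March 30, 1995 is past the 28th, so '4th Thursday' doesn't fit.
Last Thursday of October 1995: October 26, 1995.
November 1995 ends with Thursday November 30, 1995.
December 1995 ends with Thursday December 28, 1995.

October 26, 1995; November 30, 1995; December 28, 1995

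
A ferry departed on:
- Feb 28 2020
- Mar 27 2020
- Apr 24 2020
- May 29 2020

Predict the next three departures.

Jun 26 2020, Jul 31 2020, Aug 28 2020

Every date is a Friday; gaps 28, 28, 35 days.
Each is the last Friday of its month (at least one falls on the 29th or later, ruling out '4th Friday').
June 2020 ends with Friday Jun 26 2020.
July 2020 ends with Friday Jul 31 2020.
Last Friday of August 2020: Aug 28 2020.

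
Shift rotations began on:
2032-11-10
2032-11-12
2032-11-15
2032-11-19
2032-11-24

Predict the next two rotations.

2032-11-30, 2032-12-07

Gaps: 2, 3, 4, 5 days — each gap is 1 larger than the previous one.
Next gap: 6 days. 2032-11-24 + 6 days = 2032-11-30.
Next gap: 7 days. 2032-11-30 + 7 days = 2032-12-07.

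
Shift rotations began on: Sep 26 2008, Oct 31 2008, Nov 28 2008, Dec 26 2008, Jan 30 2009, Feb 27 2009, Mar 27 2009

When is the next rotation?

Apr 24 2009

All Fridays; the gaps (35, 28, 28, 35, 28, 28) vary with month length.
This is the last Friday of each month.
April 2009 ends with Friday Apr 24 2009.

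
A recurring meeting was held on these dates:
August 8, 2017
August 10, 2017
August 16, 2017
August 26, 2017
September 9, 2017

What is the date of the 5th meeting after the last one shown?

January 17, 2018

The spacing grows by 4 each time: 2, 6, 10, 14 days.
Next gap: 18 days. September 9, 2017 + 18 days = September 27, 2017.
Next gap: 22 days. September 27, 2017 + 22 days = October 19, 2017.
Next gap: 26 days. October 19, 2017 + 26 days = November 14, 2017.
Next gap: 30 days. November 14, 2017 + 30 days = December 14, 2017.
Next gap: 34 days. December 14, 2017 + 34 days = January 17, 2018.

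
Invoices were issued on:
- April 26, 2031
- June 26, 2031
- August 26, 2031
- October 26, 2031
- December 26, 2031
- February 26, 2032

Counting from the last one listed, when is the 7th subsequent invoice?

Gaps: 61, 61, 61, 61, 62 days — not constant. Every event is on the 26th of the month.
Pattern: the 26th of every 2 months.
Next: April 2032 → April 26, 2032.
June 2032: June 26, 2032.
August 2032: August 26, 2032.
October 2032: October 26, 2032.
December 2032: December 26, 2032.
Next: February 2033 → February 26, 2033.
April 2033: April 26, 2033.

April 26, 2033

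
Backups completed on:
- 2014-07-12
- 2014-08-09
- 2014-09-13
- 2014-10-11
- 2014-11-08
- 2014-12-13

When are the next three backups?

2015-01-10, 2015-02-14, 2015-03-14

Gaps: 28, 35, 28, 28, 35 days — a mix of 28 and 35. Every date is a Saturday.
Each is the 2nd Saturday of its month.
January 2015 — 2nd Saturday is 2015-01-10.
February 2015 — 2nd Saturday is 2015-02-14.
2nd Saturday of March 2015: 2015-03-14.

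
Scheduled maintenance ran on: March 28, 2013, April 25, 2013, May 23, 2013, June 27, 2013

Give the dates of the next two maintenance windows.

July 25, 2013; August 22, 2013

These are Thursdays at 28- or 35-day spacing (28, 28, 35).
The pattern: 4th Thursday of the month.
July 2013 — 4th Thursday is July 25, 2013.
4th Thursday of August 2013: August 22, 2013.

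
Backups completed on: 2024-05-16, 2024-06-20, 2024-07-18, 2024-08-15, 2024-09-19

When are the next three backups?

2024-10-17, 2024-11-21, 2024-12-19

All dates are Thursdays, 35, 28, 28, 35 days apart.
Specifically, the 3rd Thursday of each month.
3rd Thursday of October 2024: 2024-10-17.
3rd Thursday of November 2024: 2024-11-21.
December 2024 — 3rd Thursday is 2024-12-19.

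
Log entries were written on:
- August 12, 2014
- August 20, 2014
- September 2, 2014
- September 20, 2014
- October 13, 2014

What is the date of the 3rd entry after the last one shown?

The spacing grows by 5 each time: 8, 13, 18, 23 days.
Next gap: 28 days. October 13, 2014 + 28 days = November 10, 2014.
Next gap: 33 days. November 10, 2014 + 33 days = December 13, 2014.
Next gap: 38 days. December 13, 2014 + 38 days = January 20, 2015.

January 20, 2015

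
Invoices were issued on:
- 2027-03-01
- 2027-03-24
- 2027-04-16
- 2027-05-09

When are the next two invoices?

Gaps between consecutive events: 23, 23, 23 days — a constant 23-day interval.
2027-05-09 + 23 days = 2027-06-01.
2027-06-01 + 23 days = 2027-06-24.

2027-06-01, 2027-06-24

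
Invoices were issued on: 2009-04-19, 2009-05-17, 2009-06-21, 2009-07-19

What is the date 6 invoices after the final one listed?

2010-01-17

All dates are Sundays, 28, 35, 28 days apart.
Specifically, the 3rd Sunday of each month.
3rd Sunday of August 2009: 2009-08-16.
3rd Sunday of September 2009: 2009-09-20.
3rd Sunday of October 2009: 2009-10-18.
3rd Sunday of November 2009: 2009-11-15.
December 2009 — 3rd Sunday is 2009-12-20.
3rd Sunday of January 2010: 2010-01-17.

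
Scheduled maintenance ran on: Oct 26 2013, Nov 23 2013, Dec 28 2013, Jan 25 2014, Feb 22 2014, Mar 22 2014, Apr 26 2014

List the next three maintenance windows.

May 24 2014, Jun 28 2014, Jul 26 2014

These are Saturdays at 28- or 35-day spacing (28, 35, 28, 28, 28, 35).
The pattern: 4th Saturday of the month.
May 2014 — 4th Saturday is May 24 2014.
June 2014 — 4th Saturday is Jun 28 2014.
July 2014 — 4th Saturday is Jul 26 2014.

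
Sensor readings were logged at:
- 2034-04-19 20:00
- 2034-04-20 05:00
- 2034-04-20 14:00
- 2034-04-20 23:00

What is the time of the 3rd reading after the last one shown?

Gaps: 9, 9, 9 hours — each event is 9 hours after the previous one.
2034-04-20 23:00 + 9 h = 2034-04-21 08:00.
2034-04-21 08:00 + 9 h = 2034-04-21 17:00.
2034-04-21 17:00 + 9 h = 2034-04-22 02:00.

2034-04-22 02:00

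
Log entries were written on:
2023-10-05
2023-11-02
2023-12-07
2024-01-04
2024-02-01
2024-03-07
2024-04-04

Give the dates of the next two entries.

2024-05-02, 2024-06-06

These are Thursdays at 28- or 35-day spacing (28, 35, 28, 28, 35, 28).
The pattern: 1st Thursday of the month.
May 2024 — 1st Thursday is 2024-05-02.
1st Thursday of June 2024: 2024-06-06.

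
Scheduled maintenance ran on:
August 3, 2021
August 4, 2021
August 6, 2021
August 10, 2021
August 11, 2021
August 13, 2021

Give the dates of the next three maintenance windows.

August 17, 2021; August 18, 2021; August 20, 2021

Gaps: 1, 2, 4, 1, 2 days — not constant, but cyclic with period 3.
The events fall on every Tuesday, Wednesday and Friday.
The following Tuesday is August 17, 2021.
Next Wednesday: August 18, 2021.
The following Friday is August 20, 2021.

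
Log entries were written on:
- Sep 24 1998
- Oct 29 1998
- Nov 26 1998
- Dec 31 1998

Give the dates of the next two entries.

Jan 28 1999, Feb 25 1999

Every date is a Thursday; gaps 35, 28, 35 days.
Each is the last Thursday of its month (at least one falls on the 29th or later, ruling out '4th Thursday').
January 1999 ends with Thursday Jan 28 1999.
Last Thursday of February 1999: Feb 25 1999.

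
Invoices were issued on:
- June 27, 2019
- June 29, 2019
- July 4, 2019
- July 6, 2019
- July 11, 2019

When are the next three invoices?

July 13, 2019; July 18, 2019; July 20, 2019

The gap pattern 2, 5, 2, 5 repeats every 2 events.
These are the Thursdays and Saturdays of each week.
The following Saturday is July 13, 2019.
Next Thursday: July 18, 2019.
The following Saturday is July 20, 2019.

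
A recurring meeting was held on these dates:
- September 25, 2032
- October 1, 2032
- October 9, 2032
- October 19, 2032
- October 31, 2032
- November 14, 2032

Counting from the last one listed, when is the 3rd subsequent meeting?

January 7, 2033

Gaps: 6, 8, 10, 12, 14 days — each gap is 2 larger than the previous one.
Next gap: 16 days. November 14, 2032 + 16 days = November 30, 2032.
Next gap: 18 days. November 30, 2032 + 18 days = December 18, 2032.
Next gap: 20 days. December 18, 2032 + 20 days = January 7, 2033.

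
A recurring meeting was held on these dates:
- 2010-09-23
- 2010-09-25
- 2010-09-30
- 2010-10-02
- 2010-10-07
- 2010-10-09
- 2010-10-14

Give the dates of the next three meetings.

Gaps: 2, 5, 2, 5, 2, 5 days — not constant, but cyclic with period 2.
The events fall on every Thursday and Saturday.
Next Saturday: 2010-10-16.
Next Thursday: 2010-10-21.
The following Saturday is 2010-10-23.

2010-10-16, 2010-10-21, 2010-10-23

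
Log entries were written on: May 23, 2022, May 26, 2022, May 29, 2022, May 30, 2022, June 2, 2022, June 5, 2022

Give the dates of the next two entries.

June 6, 2022; June 9, 2022

Gaps: 3, 3, 1, 3, 3 days — not constant, but cyclic with period 3.
The events fall on every Monday, Thursday and Sunday.
The following Monday is June 6, 2022.
Next Thursday: June 9, 2022.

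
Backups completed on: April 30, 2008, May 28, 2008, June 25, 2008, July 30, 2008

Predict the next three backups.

August 27, 2008; September 24, 2008; October 29, 2008

These are Wednesdays with 28, 28, 35-day gaps.
Each is the final Wednesday of its month — April 30, 2008 is past the 28th, so '4th Wednesday' doesn't fit.
Last Wednesday of August 2008: August 27, 2008.
September 2008 ends with Wednesday September 24, 2008.
Last Wednesday of October 2008: October 29, 2008.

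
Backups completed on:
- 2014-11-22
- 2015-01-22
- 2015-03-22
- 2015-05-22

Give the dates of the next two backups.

2015-07-22, 2015-09-22

Gaps: 61, 59, 61 days — not constant. Every event is on the 22nd of the month.
Pattern: the 22nd of every 2 months.
Next: July 2015 → 2015-07-22.
September 2015: 2015-09-22.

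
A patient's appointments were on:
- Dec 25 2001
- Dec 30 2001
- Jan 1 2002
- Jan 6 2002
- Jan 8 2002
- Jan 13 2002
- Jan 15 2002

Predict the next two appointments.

Gaps: 5, 2, 5, 2, 5, 2 days — not constant, but cyclic with period 2.
The events fall on every Tuesday and Sunday.
The following Sunday is Jan 20 2002.
Next Tuesday: Jan 22 2002.

Jan 20 2002, Jan 22 2002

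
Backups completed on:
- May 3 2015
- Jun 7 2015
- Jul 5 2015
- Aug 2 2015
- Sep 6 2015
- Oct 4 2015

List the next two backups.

These are Sundays at 28- or 35-day spacing (35, 28, 28, 35, 28).
The pattern: 1st Sunday of the month.
1st Sunday of November 2015: Nov 1 2015.
1st Sunday of December 2015: Dec 6 2015.

Nov 1 2015, Dec 6 2015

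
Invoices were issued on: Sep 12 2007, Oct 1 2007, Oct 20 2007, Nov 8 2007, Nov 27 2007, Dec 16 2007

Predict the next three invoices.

Every event comes 19 days after the last (19, 19, 19, 19, 19).
Dec 16 2007 + 19 days = Jan 4 2008.
Jan 4 2008 + 19 days = Jan 23 2008.
Jan 23 2008 + 19 days = Feb 11 2008.

Jan 4 2008, Jan 23 2008, Feb 11 2008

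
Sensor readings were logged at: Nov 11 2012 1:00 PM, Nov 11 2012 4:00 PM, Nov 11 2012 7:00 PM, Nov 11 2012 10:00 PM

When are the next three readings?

Nov 12 2012 1:00 AM, Nov 12 2012 4:00 AM, Nov 12 2012 7:00 AM

Gaps: 3, 3, 3 hours — each event is 3 hours after the previous one.
Nov 11 2012 10:00 PM + 3 h = Nov 12 2012 1:00 AM.
Nov 12 2012 1:00 AM + 3 h = Nov 12 2012 4:00 AM.
Nov 12 2012 4:00 AM + 3 h = Nov 12 2012 7:00 AM.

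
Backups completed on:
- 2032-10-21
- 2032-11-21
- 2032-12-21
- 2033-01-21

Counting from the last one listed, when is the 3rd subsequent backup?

The day-of-month is always 21 (31, 30, 31 days between events).
So this recurs on the 21st of each month.
Next: February 2033 → 2033-02-21.
Next: March 2033 → 2033-03-21.
April 2033: 2033-04-21.

2033-04-21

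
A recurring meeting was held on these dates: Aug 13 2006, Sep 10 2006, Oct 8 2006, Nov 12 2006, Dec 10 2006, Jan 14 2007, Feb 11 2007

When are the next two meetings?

All dates are Sundays, 28, 28, 35, 28, 35, 28 days apart.
Specifically, the 2nd Sunday of each month.
2nd Sunday of March 2007: Mar 11 2007.
2nd Sunday of April 2007: Apr 8 2007.

Mar 11 2007, Apr 8 2007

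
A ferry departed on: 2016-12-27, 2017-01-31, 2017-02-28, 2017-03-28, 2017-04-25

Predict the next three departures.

Every date is a Tuesday; gaps 35, 28, 28, 28 days.
Each is the last Tuesday of its month (at least one falls on the 29th or later, ruling out '4th Tuesday').
Last Tuesday of May 2017: 2017-05-30.
Last Tuesday of June 2017: 2017-06-27.
July 2017 ends with Tuesday 2017-07-25.

2017-05-30, 2017-06-27, 2017-07-25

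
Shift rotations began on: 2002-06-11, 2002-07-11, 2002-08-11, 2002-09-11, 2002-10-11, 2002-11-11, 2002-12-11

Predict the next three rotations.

2003-01-11, 2003-02-11, 2003-03-11

Each date is the 11th; the gaps (30, 31, 31, 30, 31, 30) track the month lengths.
The rule is the 11th of each month.
Next: January 2003 → 2003-01-11.
Next: February 2003 → 2003-02-11.
March 2003: 2003-03-11.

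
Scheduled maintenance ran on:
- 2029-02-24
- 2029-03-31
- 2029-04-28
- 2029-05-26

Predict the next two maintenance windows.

2029-06-30, 2029-07-28

Every date is a Saturday; gaps 35, 28, 28 days.
Each is the last Saturday of its month (at least one falls on the 29th or later, ruling out '4th Saturday').
Last Saturday of June 2029: 2029-06-30.
Last Saturday of July 2029: 2029-07-28.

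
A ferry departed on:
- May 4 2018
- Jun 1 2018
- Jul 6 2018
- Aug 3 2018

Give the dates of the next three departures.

Sep 7 2018, Oct 5 2018, Nov 2 2018

These are Fridays at 28- or 35-day spacing (28, 35, 28).
The pattern: 1st Friday of the month.
1st Friday of September 2018: Sep 7 2018.
October 2018 — 1st Friday is Oct 5 2018.
November 2018 — 1st Friday is Nov 2 2018.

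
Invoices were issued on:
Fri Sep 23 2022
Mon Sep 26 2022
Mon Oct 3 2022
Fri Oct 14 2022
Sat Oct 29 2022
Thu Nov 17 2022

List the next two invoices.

Intervals are 3, 7, 11, 15, 19 days — an arithmetic progression with common difference 4.
Next gap: 23 days. Thu Nov 17 2022 + 23 days = Sat Dec 10 2022.
Next gap: 27 days. Sat Dec 10 2022 + 27 days = Fri Jan 6 2023.

Sat Dec 10 2022, Fri Jan 6 2023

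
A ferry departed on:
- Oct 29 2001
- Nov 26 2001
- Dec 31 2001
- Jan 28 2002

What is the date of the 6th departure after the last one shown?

Jul 29 2002

These are Mondays with 28, 35, 28-day gaps.
Each is the final Monday of its month — Oct 29 2001 is past the 28th, so '4th Monday' doesn't fit.
Last Monday of February 2002: Feb 25 2002.
March 2002 ends with Monday Mar 25 2002.
Last Monday of April 2002: Apr 29 2002.
May 2002 ends with Monday May 27 2002.
Last Monday of June 2002: Jun 24 2002.
July 2002 ends with Monday Jul 29 2002.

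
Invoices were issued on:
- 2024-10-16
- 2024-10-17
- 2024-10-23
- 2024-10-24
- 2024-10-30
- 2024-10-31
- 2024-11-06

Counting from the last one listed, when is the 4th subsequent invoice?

2024-11-20

The gap pattern 1, 6, 1, 6, 1, 6 repeats every 2 events.
These are the Wednesdays and Thursdays of each week.
The following Thursday is 2024-11-07.
Next Wednesday: 2024-11-13.
Next Thursday: 2024-11-14.
Next Wednesday: 2024-11-20.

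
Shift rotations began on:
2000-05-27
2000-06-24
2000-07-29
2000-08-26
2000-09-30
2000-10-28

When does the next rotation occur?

2000-11-25

These are Saturdays with 28, 35, 28, 35, 28-day gaps.
Each is the final Saturday of its month — 2000-07-29 is past the 28th, so '4th Saturday' doesn't fit.
November 2000 ends with Saturday 2000-11-25.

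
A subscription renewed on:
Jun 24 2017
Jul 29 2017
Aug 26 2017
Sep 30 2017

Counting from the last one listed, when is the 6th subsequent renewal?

All Saturdays; the gaps (35, 28, 35) vary with month length.
This is the last Saturday of each month.
Last Saturday of October 2017: Oct 28 2017.
November 2017 ends with Saturday Nov 25 2017.
December 2017 ends with Saturday Dec 30 2017.
Last Saturday of January 2018: Jan 27 2018.
Last Saturday of February 2018: Feb 24 2018.
March 2018 ends with Saturday Mar 31 2018.

Mar 31 2018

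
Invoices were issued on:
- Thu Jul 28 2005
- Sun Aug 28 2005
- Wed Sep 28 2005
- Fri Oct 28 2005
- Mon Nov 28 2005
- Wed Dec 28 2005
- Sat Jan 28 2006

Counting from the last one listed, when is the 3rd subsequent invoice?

Fri Apr 28 2006

The day-of-month is always 28 (31, 31, 30, 31, 30, 31 days between events).
So this recurs on the 28th of each month.
Next: February 2006 → Tue Feb 28 2006.
March 2006: Tue Mar 28 2006.
April 2006: Fri Apr 28 2006.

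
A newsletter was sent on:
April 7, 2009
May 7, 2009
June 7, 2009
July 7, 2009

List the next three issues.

August 7, 2009; September 7, 2009; October 7, 2009

The day-of-month is always 7 (30, 31, 30 days between events).
So this recurs on the 7th of each month.
August 2009: August 7, 2009.
September 2009: September 7, 2009.
October 2009: October 7, 2009.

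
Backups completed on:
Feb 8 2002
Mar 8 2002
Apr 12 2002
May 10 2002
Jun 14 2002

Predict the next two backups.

Jul 12 2002, Aug 9 2002

All dates are Fridays, 28, 35, 28, 35 days apart.
Specifically, the 2nd Friday of each month.
2nd Friday of July 2002: Jul 12 2002.
August 2002 — 2nd Friday is Aug 9 2002.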